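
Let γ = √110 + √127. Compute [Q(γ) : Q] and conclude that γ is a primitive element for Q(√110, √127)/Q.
[Q(γ) : Q] = 4 (equivalently, Q(γ) = Q(√110, √127))

Obviously Q(γ) ⊆ Q(√110, √127), and [Q(√110, √127):Q] = 4 (since 110, 127 are distinct squarefree integers > 1 with 13970 not a perfect square). To show equality we compute the minimal polynomial of γ. From γ = √110 + √127: γ^2 = 110 + 2√(13970) + 127 = 237 + 2√(13970), so γ^2 - 237 = 2√(13970); squaring, (γ^2 - 237)^2 = 4·13970, i.e. γ^4 - 474γ^2 + 56169 - 55880 = 0, i.e. γ^4 - 474γ^2 + 289 = 0. So γ is a root of x^4 - 474x^2 + 289. This polynomial is irreducible over Q: it has no rational root (each ±√110 ± √127 is irrational), and any factorization into two quadratics over Q would force √(13970) ∈ Q (pairing opposite roots) or √110, √127 ∈ Q (other pairings), all impossible. Hence [Q(γ):Q] = 4 = [Q(√110, √127):Q], so Q(γ) = Q(√110, √127).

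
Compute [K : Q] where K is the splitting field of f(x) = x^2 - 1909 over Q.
[K : Q] = 2

f(x) = x^2 - 1909 factors as (x - √1909)(x + √1909). The splitting field is K = Q(√1909). Since 1909 is squarefree and > 1, it is not a perfect square, so x^2 - 1909 is irreducible over Q and [Q(√1909) : Q] = 2. Hence [K : Q] = 2.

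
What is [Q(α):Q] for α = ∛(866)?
[Q(α):Q] = 3

The minimal polynomial of α is x^3 - 866, irreducible over Q since 866 is not a perfect cube (so x^3 - 866 has no rational root). Hence [Q(α):Q] = deg(m_α) = 3.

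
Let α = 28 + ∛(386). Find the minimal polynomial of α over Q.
m_α(x) = x^3 - 84x^2 + 2352x - 22338

Set β = α - 28 = ∛(386), so β^3 = 386. Then (α - 28)^3 - 386 = 0, i.e. α is a root of g(x) = (x - 28)^3 - 386 = x^3 - 84x^2 + 2352x - 22338. Since g(x) = h(x - 28) where h(x) = x^3 - 386, and h is irreducible over Q (because 386 is not a perfect cube, so h has no rational root, and a monic cubic with no rational root is irreducible), g is also irreducible (irreducibility is preserved under the substitution x → x - 28). Hence m_α(x) = x^3 - 84x^2 + 2352x - 22338.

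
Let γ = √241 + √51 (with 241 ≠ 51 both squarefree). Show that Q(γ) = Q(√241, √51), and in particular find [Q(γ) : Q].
[Q(γ) : Q] = 4 (equivalently, Q(γ) = Q(√241, √51))

Obviously Q(γ) ⊆ Q(√241, √51), and [Q(√241, √51):Q] = 4 (since 241, 51 are distinct squarefree integers > 1 with 12291 not a perfect square). To show equality we compute the minimal polynomial of γ. From γ = √241 + √51: γ^2 = 241 + 2√(12291) + 51 = 292 + 2√(12291), so γ^2 - 292 = 2√(12291); squaring, (γ^2 - 292)^2 = 4·12291, i.e. γ^4 - 584γ^2 + 85264 - 49164 = 0, i.e. γ^4 - 584γ^2 + 36100 = 0. So γ is a root of x^4 - 584x^2 + 36100. This polynomial is irreducible over Q: it has no rational root (each ±√241 ± √51 is irrational), and any factorization into two quadratics over Q would force √(12291) ∈ Q (pairing opposite roots) or √241, √51 ∈ Q (other pairings), all impossible. Hence [Q(γ):Q] = 4 = [Q(√241, √51):Q], so Q(γ) = Q(√241, √51).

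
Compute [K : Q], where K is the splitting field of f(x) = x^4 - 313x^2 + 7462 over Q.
[K : Q] = 4

Solving the quadratic in x^2: x^2 = (313 ± √(313^2 - 4·7462))/2 = (313 ± √68121)/2 = (313 ± 261)/2, giving x^2 = 26 or x^2 = 287. So f(x) = (x^2 - 26)(x^2 - 287) and the roots of f are ±√26, ±√287. Hence the splitting field is K = Q(√26, √287). Since 26 and 287 are distinct squarefree integers > 1, their product 7462 is not a perfect square, so √287 ∉ Q(√26). By the tower law [K:Q] = [Q(√26,√287):Q(√26)] · [Q(√26):Q] = 2 · 2 = 4.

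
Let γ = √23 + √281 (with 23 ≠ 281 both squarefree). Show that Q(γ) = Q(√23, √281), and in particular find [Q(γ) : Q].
[Q(γ) : Q] = 4 (equivalently, Q(γ) = Q(√23, √281))

Obviously Q(γ) ⊆ Q(√23, √281), and [Q(√23, √281):Q] = 4 (since 23, 281 are distinct squarefree integers > 1 with 6463 not a perfect square). To show equality we compute the minimal polynomial of γ. From γ = √23 + √281: γ^2 = 23 + 2√(6463) + 281 = 304 + 2√(6463), so γ^2 - 304 = 2√(6463); squaring, (γ^2 - 304)^2 = 4·6463, i.e. γ^4 - 608γ^2 + 92416 - 25852 = 0, i.e. γ^4 - 608γ^2 + 66564 = 0. So γ is a root of x^4 - 608x^2 + 66564. This polynomial is irreducible over Q: it has no rational root (each ±√23 ± √281 is irrational), and any factorization into two quadratics over Q would force √(6463) ∈ Q (pairing opposite roots) or √23, √281 ∈ Q (other pairings), all impossible. Hence [Q(γ):Q] = 4 = [Q(√23, √281):Q], so Q(γ) = Q(√23, √281).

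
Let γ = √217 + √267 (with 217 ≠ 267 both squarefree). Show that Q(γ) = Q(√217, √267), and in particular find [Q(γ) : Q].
[Q(γ) : Q] = 4 (equivalently, Q(γ) = Q(√217, √267))

Obviously Q(γ) ⊆ Q(√217, √267), and [Q(√217, √267):Q] = 4 (since 217, 267 are distinct squarefree integers > 1 with 57939 not a perfect square). To show equality we compute the minimal polynomial of γ. From γ = √217 + √267: γ^2 = 217 + 2√(57939) + 267 = 484 + 2√(57939), so γ^2 - 484 = 2√(57939); squaring, (γ^2 - 484)^2 = 4·57939, i.e. γ^4 - 968γ^2 + 234256 - 231756 = 0, i.e. γ^4 - 968γ^2 + 2500 = 0. So γ is a root of x^4 - 968x^2 + 2500. This polynomial is irreducible over Q: it has no rational root (each ±√217 ± √267 is irrational), and any factorization into two quadratics over Q would force √(57939) ∈ Q (pairing opposite roots) or √217, √267 ∈ Q (other pairings), all impossible. Hence [Q(γ):Q] = 4 = [Q(√217, √267):Q], so Q(γ) = Q(√217, √267).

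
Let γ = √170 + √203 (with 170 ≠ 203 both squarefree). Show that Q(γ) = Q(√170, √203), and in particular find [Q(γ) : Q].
[Q(γ) : Q] = 4 (equivalently, Q(γ) = Q(√170, √203))

Obviously Q(γ) ⊆ Q(√170, √203), and [Q(√170, √203):Q] = 4 (since 170, 203 are distinct squarefree integers > 1 with 34510 not a perfect square). To show equality we compute the minimal polynomial of γ. From γ = √170 + √203: γ^2 = 170 + 2√(34510) + 203 = 373 + 2√(34510), so γ^2 - 373 = 2√(34510); squaring, (γ^2 - 373)^2 = 4·34510, i.e. γ^4 - 746γ^2 + 139129 - 138040 = 0, i.e. γ^4 - 746γ^2 + 1089 = 0. So γ is a root of x^4 - 746x^2 + 1089. This polynomial is irreducible over Q: it has no rational root (each ±√170 ± √203 is irrational), and any factorization into two quadratics over Q would force √(34510) ∈ Q (pairing opposite roots) or √170, √203 ∈ Q (other pairings), all impossible. Hence [Q(γ):Q] = 4 = [Q(√170, √203):Q], so Q(γ) = Q(√170, √203).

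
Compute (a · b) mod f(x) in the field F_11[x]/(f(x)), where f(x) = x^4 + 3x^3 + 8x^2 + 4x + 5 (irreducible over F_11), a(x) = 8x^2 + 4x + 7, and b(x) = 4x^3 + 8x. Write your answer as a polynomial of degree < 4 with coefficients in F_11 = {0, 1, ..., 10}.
a · b ≡ 10x^3 + 5x^2 + 7x + 4 (mod f(x))

Multiply in F_11[x]: a(x)·b(x) = (8x^2 + 4x + 7)·(4x^3 + 8x) = 10x^5 + 5x^4 + 4x^3 + 10x^2 + x. This has degree ≥ 4, so divide by f(x) over F_11: 10x^5 + 5x^4 + 4x^3 + 10x^2 + x = (10x + 8)·(x^4 + 3x^3 + 8x^2 + 4x + 5) + (10x^3 + 5x^2 + 7x + 4). Hence a·b ≡ 10x^3 + 5x^2 + 7x + 4 (mod f). (F_11[x]/(f) is a field with 11^4 = 14641 elements since f is irreducible of degree 4.)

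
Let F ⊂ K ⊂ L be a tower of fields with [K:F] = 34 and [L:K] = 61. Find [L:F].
[L:F] = 2074

The tower law says that for any tower of field extensions F ⊂ K ⊂ L with finite degrees, [L:F] = [L:K] · [K:F]. Here this gives [L:F] = 61 · 34 = 2074.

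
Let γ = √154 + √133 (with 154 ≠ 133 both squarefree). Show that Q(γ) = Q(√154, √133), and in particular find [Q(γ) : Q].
[Q(γ) : Q] = 4 (equivalently, Q(γ) = Q(√154, √133))

Obviously Q(γ) ⊆ Q(√154, √133), and [Q(√154, √133):Q] = 4 (since 154, 133 are distinct squarefree integers > 1 with 20482 not a perfect square). To show equality we compute the minimal polynomial of γ. From γ = √154 + √133: γ^2 = 154 + 2√(20482) + 133 = 287 + 2√(20482), so γ^2 - 287 = 2√(20482); squaring, (γ^2 - 287)^2 = 4·20482, i.e. γ^4 - 574γ^2 + 82369 - 81928 = 0, i.e. γ^4 - 574γ^2 + 441 = 0. So γ is a root of x^4 - 574x^2 + 441. This polynomial is irreducible over Q: it has no rational root (each ±√154 ± √133 is irrational), and any factorization into two quadratics over Q would force √(20482) ∈ Q (pairing opposite roots) or √154, √133 ∈ Q (other pairings), all impossible. Hence [Q(γ):Q] = 4 = [Q(√154, √133):Q], so Q(γ) = Q(√154, √133).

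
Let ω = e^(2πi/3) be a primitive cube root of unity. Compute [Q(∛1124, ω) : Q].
[Q(∛1124, ω) : Q] = 6

[Q(∛1124):Q] = 3 (min poly x^3 - 1124, irreducible since 1124 is not a perfect cube). [Q(ω):Q] = 2 (min poly x^2 + x + 1). Since Q(∛1124) ⊂ R and ω ∉ R, we have ω ∉ Q(∛1124), so x^2 + x + 1 remains irreducible over Q(∛1124) and [Q(∛1124, ω) : Q(∛1124)] = 2. By the tower law, [Q(∛1124, ω) : Q] = 3 · 2 = 6. (In fact Q(∛1124, ω) is the splitting field of x^3 - 1124 over Q.)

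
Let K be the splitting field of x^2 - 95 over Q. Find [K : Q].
[K : Q] = 2

f(x) = x^2 - 95 factors as (x - √95)(x + √95). The splitting field is K = Q(√95). Since 95 is squarefree and > 1, it is not a perfect square, so x^2 - 95 is irreducible over Q and [Q(√95) : Q] = 2. Hence [K : Q] = 2.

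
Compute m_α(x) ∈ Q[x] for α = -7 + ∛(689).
m_α(x) = x^3 + 21x^2 + 147x - 346

Set β = α + 7 = ∛(689), so β^3 = 689. Then (α + 7)^3 - 689 = 0, i.e. α is a root of g(x) = (x + 7)^3 - 689 = x^3 + 21x^2 + 147x - 346. Since g(x) = h(x + 7) where h(x) = x^3 - 689, and h is irreducible over Q (because 689 is not a perfect cube, so h has no rational root, and a monic cubic with no rational root is irreducible), g is also irreducible (irreducibility is preserved under the substitution x → x + 7). Hence m_α(x) = x^3 + 21x^2 + 147x - 346.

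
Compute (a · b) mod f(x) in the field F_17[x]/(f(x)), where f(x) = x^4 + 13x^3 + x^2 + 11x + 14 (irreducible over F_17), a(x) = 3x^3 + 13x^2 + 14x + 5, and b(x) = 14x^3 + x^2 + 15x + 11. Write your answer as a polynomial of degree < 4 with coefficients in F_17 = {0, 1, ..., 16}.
a · b ≡ 9x^3 + 9x^2 + 16x + 14 (mod f(x))

Multiply in F_17[x]: a(x)·b(x) = (3x^3 + 13x^2 + 14x + 5)·(14x^3 + x^2 + 15x + 11) = 8x^6 + 15x^5 + 16x^4 + 6x^3 + x^2 + 8x + 4. This has degree ≥ 4, so divide by f(x) over F_17: 8x^6 + 15x^5 + 16x^4 + 6x^3 + x^2 + 8x + 4 = (8x^2 + 13x + 9)·(x^4 + 13x^3 + x^2 + 11x + 14) + (9x^3 + 9x^2 + 16x + 14). Hence a·b ≡ 9x^3 + 9x^2 + 16x + 14 (mod f). (F_17[x]/(f) is a field with 17^4 = 83521 elements since f is irreducible of degree 4.)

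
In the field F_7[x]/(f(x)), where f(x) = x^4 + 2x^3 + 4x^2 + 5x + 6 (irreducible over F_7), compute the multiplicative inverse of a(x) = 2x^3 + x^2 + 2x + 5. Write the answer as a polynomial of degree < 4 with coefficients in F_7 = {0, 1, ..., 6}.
a(x)^(-1) ≡ 4x^3 + 5x^2 + 5x + 4 (mod f(x))

Since f is irreducible over F_7, F_7[x]/(f) is a field and a(x) ≠ 0 has an inverse. Apply the extended Euclidean algorithm to f(x) and a(x) in F_7[x]: f(x) = (4x + 6)·a(x) + (4x^2 + x + 4);  a(x) = (4x + 1)·(4x^2 + x + 4) + (6x + 1);  (4x^2 + x + 4) = (3x + 2)·(6x + 1) + (2). The last nonzero remainder is the constant 2 = gcd(f, a) in F_7. Back-substituting through the division chain expresses 2 = s(x)·a(x) + t(x)·f(x) with s(x) ≡ x^3 + 3x^2 + 3x + 1 (mod f), so (x^3 + 3x^2 + 3x + 1)·a(x) ≡ 2 (mod f). Multiplying by 2^(-1) ≡ 4 in F_7 gives a(x)^(-1) ≡ 4·(x^3 + 3x^2 + 3x + 1) ≡ 4x^3 + 5x^2 + 5x + 4 (mod f). Check: (2x^3 + x^2 + 2x + 5)·(4x^3 + 5x^2 + 5x + 4) = x^6 + 2x^4 + x^3 + 4x^2 + 5x + 6 ≡ 1 (mod x^4 + 2x^3 + 4x^2 + 5x + 6).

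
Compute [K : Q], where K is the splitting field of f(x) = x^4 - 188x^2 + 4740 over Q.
[K : Q] = 4

Solving the quadratic in x^2: x^2 = (188 ± √(188^2 - 4·4740))/2 = (188 ± √16384)/2 = (188 ± 128)/2, giving x^2 = 30 or x^2 = 158. So f(x) = (x^2 - 30)(x^2 - 158) and the roots of f are ±√30, ±√158. Hence the splitting field is K = Q(√30, √158). Since 30 and 158 are distinct squarefree integers > 1, their product 4740 is not a perfect square, so √158 ∉ Q(√30). By the tower law [K:Q] = [Q(√30,√158):Q(√30)] · [Q(√30):Q] = 2 · 2 = 4.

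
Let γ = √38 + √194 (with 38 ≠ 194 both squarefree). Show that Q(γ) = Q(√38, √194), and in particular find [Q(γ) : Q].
[Q(γ) : Q] = 4 (equivalently, Q(γ) = Q(√38, √194))

Obviously Q(γ) ⊆ Q(√38, √194), and [Q(√38, √194):Q] = 4 (since 38, 194 are distinct squarefree integers > 1 with 7372 not a perfect square). To show equality we compute the minimal polynomial of γ. From γ = √38 + √194: γ^2 = 38 + 2√(7372) + 194 = 232 + 2√(7372), so γ^2 - 232 = 2√(7372); squaring, (γ^2 - 232)^2 = 4·7372, i.e. γ^4 - 464γ^2 + 53824 - 29488 = 0, i.e. γ^4 - 464γ^2 + 24336 = 0. So γ is a root of x^4 - 464x^2 + 24336. This polynomial is irreducible over Q: it has no rational root (each ±√38 ± √194 is irrational), and any factorization into two quadratics over Q would force √(7372) ∈ Q (pairing opposite roots) or √38, √194 ∈ Q (other pairings), all impossible. Hence [Q(γ):Q] = 4 = [Q(√38, √194):Q], so Q(γ) = Q(√38, √194).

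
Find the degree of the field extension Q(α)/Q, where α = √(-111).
[Q(α):Q] = 2

[Q(α):Q] equals the degree of the minimal polynomial of α. Here α^2 = -111 and x^2 + 111 is irreducible (d = -111 is squarefree, ≠ 1, hence not a square), so deg(m_α) = 2. Thus [Q(α):Q] = 2.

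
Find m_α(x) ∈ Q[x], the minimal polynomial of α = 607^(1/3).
m_α(x) = x^3 - 607

α satisfies α^3 = 607, so x^3 - 607 annihilates α. By the rational root test, a rational root p/q (in lowest terms) of x^3 - 607 would satisfy p^3 = 607 q^3, forcing q = 1 and p^3 = 607; but 607 is not a perfect cube, contradiction. A monic cubic over Q with no rational root is irreducible (any nontrivial factorization would include a linear factor). Hence x^3 - 607 is the minimal polynomial of α, and in particular [Q(α):Q] = 3.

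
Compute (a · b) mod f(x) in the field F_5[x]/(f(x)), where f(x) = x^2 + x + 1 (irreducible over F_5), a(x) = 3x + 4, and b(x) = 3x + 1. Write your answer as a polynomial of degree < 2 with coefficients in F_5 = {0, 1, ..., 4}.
a · b ≡ x (mod f(x))

Multiply in F_5[x]: a(x)·b(x) = (3x + 4)·(3x + 1) = 4x^2 + 4. This has degree ≥ 2, so divide by f(x) over F_5: 4x^2 + 4 = (4)·(x^2 + x + 1) + (x). Hence a·b ≡ x (mod f). (F_5[x]/(f) is a field with 5^2 = 25 elements since f is irreducible of degree 2.)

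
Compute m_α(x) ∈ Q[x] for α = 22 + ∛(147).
m_α(x) = x^3 - 66x^2 + 1452x - 10795

Set β = α - 22 = ∛(147), so β^3 = 147. Then (α - 22)^3 - 147 = 0, i.e. α is a root of g(x) = (x - 22)^3 - 147 = x^3 - 66x^2 + 1452x - 10795. Since g(x) = h(x - 22) where h(x) = x^3 - 147, and h is irreducible over Q (because 147 is not a perfect cube, so h has no rational root, and a monic cubic with no rational root is irreducible), g is also irreducible (irreducibility is preserved under the substitution x → x - 22). Hence m_α(x) = x^3 - 66x^2 + 1452x - 10795.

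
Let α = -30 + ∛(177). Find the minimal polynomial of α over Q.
m_α(x) = x^3 + 90x^2 + 2700x + 26823

Set β = α + 30 = ∛(177), so β^3 = 177. Then (α + 30)^3 - 177 = 0, i.e. α is a root of g(x) = (x + 30)^3 - 177 = x^3 + 90x^2 + 2700x + 26823. Since g(x) = h(x + 30) where h(x) = x^3 - 177, and h is irreducible over Q (because 177 is not a perfect cube, so h has no rational root, and a monic cubic with no rational root is irreducible), g is also irreducible (irreducibility is preserved under the substitution x → x + 30). Hence m_α(x) = x^3 + 90x^2 + 2700x + 26823.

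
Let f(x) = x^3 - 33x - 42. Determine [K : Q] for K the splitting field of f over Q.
[K : Q] = 6

By the rational root test, any rational root of the monic integer polynomial f(x) = x^3 - 33x - 42 must be an integer dividing the constant term -42, i.e. one of ±{1, 2, 3, 6, 7, 14, 21, 42}. Evaluating: f(1) = -74, f(-1) = -10, f(2) = -100, f(-2) = 16, f(3) = -114, f(-3) = 30, f(6) = -24, f(-6) = -60, f(7) = 70, f(-7) = -154, f(14) = 2240, f(-14) = -2324, f(21) = 8526, f(-21) = -8610, f(42) = 72660, f(-42) = -72744; none is 0, so f has no rational root and is therefore irreducible over Q (a cubic with no linear factor over a field is irreducible). For an irreducible cubic, the Galois group is A_3 or S_3 according as the discriminant disc(f) = -4a^3 - 27b^2 = -4·(-33)^3 - 27·(-42)^2 = 96120 is or is not a square in Q. Here disc(f) = 96120 is not a perfect square in Q, so the Galois group of f over Q is not contained in A_3 and must be all of S_3. The splitting field has degree |S_3| = 6 over Q, so [K : Q] = 6.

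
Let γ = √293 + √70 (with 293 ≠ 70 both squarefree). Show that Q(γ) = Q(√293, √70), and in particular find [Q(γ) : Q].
[Q(γ) : Q] = 4 (equivalently, Q(γ) = Q(√293, √70))

Obviously Q(γ) ⊆ Q(√293, √70), and [Q(√293, √70):Q] = 4 (since 293, 70 are distinct squarefree integers > 1 with 20510 not a perfect square). To show equality we compute the minimal polynomial of γ. From γ = √293 + √70: γ^2 = 293 + 2√(20510) + 70 = 363 + 2√(20510), so γ^2 - 363 = 2√(20510); squaring, (γ^2 - 363)^2 = 4·20510, i.e. γ^4 - 726γ^2 + 131769 - 82040 = 0, i.e. γ^4 - 726γ^2 + 49729 = 0. So γ is a root of x^4 - 726x^2 + 49729. This polynomial is irreducible over Q: it has no rational root (each ±√293 ± √70 is irrational), and any factorization into two quadratics over Q would force √(20510) ∈ Q (pairing opposite roots) or √293, √70 ∈ Q (other pairings), all impossible. Hence [Q(γ):Q] = 4 = [Q(√293, √70):Q], so Q(γ) = Q(√293, √70).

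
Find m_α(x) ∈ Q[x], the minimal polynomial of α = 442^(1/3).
m_α(x) = x^3 - 442

α satisfies α^3 = 442, so x^3 - 442 annihilates α. By the rational root test, a rational root p/q (in lowest terms) of x^3 - 442 would satisfy p^3 = 442 q^3, forcing q = 1 and p^3 = 442; but 442 is not a perfect cube, contradiction. A monic cubic over Q with no rational root is irreducible (any nontrivial factorization would include a linear factor). Hence x^3 - 442 is the minimal polynomial of α, and in particular [Q(α):Q] = 3.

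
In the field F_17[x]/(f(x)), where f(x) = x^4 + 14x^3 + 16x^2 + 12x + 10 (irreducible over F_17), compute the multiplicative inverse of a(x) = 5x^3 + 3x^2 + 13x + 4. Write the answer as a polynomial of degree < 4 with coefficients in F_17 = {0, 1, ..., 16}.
a(x)^(-1) ≡ 7x^3 + 3x^2 + 8x + 12 (mod f(x))

Since f is irreducible over F_17, F_17[x]/(f) is a field and a(x) ≠ 0 has an inverse. Apply the extended Euclidean algorithm to f(x) and a(x) in F_17[x]: f(x) = (7x + 2)·a(x) + (4x^2 + 9x + 2);  a(x) = (14x + 16)·(4x^2 + 9x + 2) + (11x + 6);  (4x^2 + 9x + 2) = (5x + 12)·(11x + 6) + (15). The last nonzero remainder is the constant 15 = gcd(f, a) in F_17. Back-substituting through the division chain expresses 15 = s(x)·a(x) + t(x)·f(x) with s(x) ≡ 3x^3 + 11x^2 + x + 10 (mod f), so (3x^3 + 11x^2 + x + 10)·a(x) ≡ 15 (mod f). Multiplying by 15^(-1) ≡ 8 in F_17 gives a(x)^(-1) ≡ 8·(3x^3 + 11x^2 + x + 10) ≡ 7x^3 + 3x^2 + 8x + 12 (mod f). Check: (5x^3 + 3x^2 + 13x + 4)·(7x^3 + 3x^2 + 8x + 12) = x^6 + 2x^5 + 4x^4 + 15x^3 + 16x^2 + x + 14 ≡ 1 (mod x^4 + 14x^3 + 16x^2 + 12x + 10).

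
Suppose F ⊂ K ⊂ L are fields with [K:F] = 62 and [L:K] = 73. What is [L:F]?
[L:F] = 4526

The tower law says that for any tower of field extensions F ⊂ K ⊂ L with finite degrees, [L:F] = [L:K] · [K:F]. Here this gives [L:F] = 73 · 62 = 4526.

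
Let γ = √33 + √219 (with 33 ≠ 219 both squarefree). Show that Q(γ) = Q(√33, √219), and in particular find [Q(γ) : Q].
[Q(γ) : Q] = 4 (equivalently, Q(γ) = Q(√33, √219))

Obviously Q(γ) ⊆ Q(√33, √219), and [Q(√33, √219):Q] = 4 (since 33, 219 are distinct squarefree integers > 1 with 7227 not a perfect square). To show equality we compute the minimal polynomial of γ. From γ = √33 + √219: γ^2 = 33 + 2√(7227) + 219 = 252 + 2√(7227), so γ^2 - 252 = 2√(7227); squaring, (γ^2 - 252)^2 = 4·7227, i.e. γ^4 - 504γ^2 + 63504 - 28908 = 0, i.e. γ^4 - 504γ^2 + 34596 = 0. So γ is a root of x^4 - 504x^2 + 34596. This polynomial is irreducible over Q: it has no rational root (each ±√33 ± √219 is irrational), and any factorization into two quadratics over Q would force √(7227) ∈ Q (pairing opposite roots) or √33, √219 ∈ Q (other pairings), all impossible. Hence [Q(γ):Q] = 4 = [Q(√33, √219):Q], so Q(γ) = Q(√33, √219).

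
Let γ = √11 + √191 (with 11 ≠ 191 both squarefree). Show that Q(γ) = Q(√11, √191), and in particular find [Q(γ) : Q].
[Q(γ) : Q] = 4 (equivalently, Q(γ) = Q(√11, √191))

Obviously Q(γ) ⊆ Q(√11, √191), and [Q(√11, √191):Q] = 4 (since 11, 191 are distinct squarefree integers > 1 with 2101 not a perfect square). To show equality we compute the minimal polynomial of γ. From γ = √11 + √191: γ^2 = 11 + 2√(2101) + 191 = 202 + 2√(2101), so γ^2 - 202 = 2√(2101); squaring, (γ^2 - 202)^2 = 4·2101, i.e. γ^4 - 404γ^2 + 40804 - 8404 = 0, i.e. γ^4 - 404γ^2 + 32400 = 0. So γ is a root of x^4 - 404x^2 + 32400. This polynomial is irreducible over Q: it has no rational root (each ±√11 ± √191 is irrational), and any factorization into two quadratics over Q would force √(2101) ∈ Q (pairing opposite roots) or √11, √191 ∈ Q (other pairings), all impossible. Hence [Q(γ):Q] = 4 = [Q(√11, √191):Q], so Q(γ) = Q(√11, √191).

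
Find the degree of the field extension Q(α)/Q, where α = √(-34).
[Q(α):Q] = 2

[Q(α):Q] equals the degree of the minimal polynomial of α. Here α^2 = -34 and x^2 + 34 is irreducible (d = -34 is squarefree, ≠ 1, hence not a square), so deg(m_α) = 2. Thus [Q(α):Q] = 2.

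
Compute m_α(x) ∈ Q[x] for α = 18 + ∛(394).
m_α(x) = x^3 - 54x^2 + 972x - 6226

Set β = α - 18 = ∛(394), so β^3 = 394. Then (α - 18)^3 - 394 = 0, i.e. α is a root of g(x) = (x - 18)^3 - 394 = x^3 - 54x^2 + 972x - 6226. Since g(x) = h(x - 18) where h(x) = x^3 - 394, and h is irreducible over Q (because 394 is not a perfect cube, so h has no rational root, and a monic cubic with no rational root is irreducible), g is also irreducible (irreducibility is preserved under the substitution x → x - 18). Hence m_α(x) = x^3 - 54x^2 + 972x - 6226.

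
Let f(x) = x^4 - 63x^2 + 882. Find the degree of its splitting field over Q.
[K : Q] = 4

Solving the quadratic in x^2: x^2 = (63 ± √(63^2 - 4·882))/2 = (63 ± √441)/2 = (63 ± 21)/2, giving x^2 = 42 or x^2 = 21. So f(x) = (x^2 - 42)(x^2 - 21) and the roots of f are ±√42, ±√21. Hence the splitting field is K = Q(√42, √21). Since 42 and 21 are distinct squarefree integers > 1, their product 882 is not a perfect square, so √21 ∉ Q(√42). By the tower law [K:Q] = [Q(√42,√21):Q(√42)] · [Q(√42):Q] = 2 · 2 = 4.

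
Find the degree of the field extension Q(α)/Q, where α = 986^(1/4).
[Q(α):Q] = 4

α is a root of x^4 - 986. By Eisenstein's criterion at the prime p = 2 (which divides the constant term 986 but p^2 = 4 does not, since 986 is squarefree), x^4 - 986 is irreducible over Q. Hence [Q(α):Q] = 4.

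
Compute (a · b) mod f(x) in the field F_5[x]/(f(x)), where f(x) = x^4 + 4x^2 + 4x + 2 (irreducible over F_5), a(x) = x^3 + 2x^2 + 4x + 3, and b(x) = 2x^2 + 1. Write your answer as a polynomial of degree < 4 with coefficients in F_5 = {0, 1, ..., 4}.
a · b ≡ x^3 + 4x^2 + 4x (mod f(x))

Multiply in F_5[x]: a(x)·b(x) = (x^3 + 2x^2 + 4x + 3)·(2x^2 + 1) = 2x^5 + 4x^4 + 4x^3 + 3x^2 + 4x + 3. This has degree ≥ 4, so divide by f(x) over F_5: 2x^5 + 4x^4 + 4x^3 + 3x^2 + 4x + 3 = (2x + 4)·(x^4 + 4x^2 + 4x + 2) + (x^3 + 4x^2 + 4x). Hence a·b ≡ x^3 + 4x^2 + 4x (mod f). (F_5[x]/(f) is a field with 5^4 = 625 elements since f is irreducible of degree 4.)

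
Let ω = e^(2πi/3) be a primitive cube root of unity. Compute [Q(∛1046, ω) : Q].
[Q(∛1046, ω) : Q] = 6

[Q(∛1046):Q] = 3 (min poly x^3 - 1046, irreducible since 1046 is not a perfect cube). [Q(ω):Q] = 2 (min poly x^2 + x + 1). Since Q(∛1046) ⊂ R and ω ∉ R, we have ω ∉ Q(∛1046), so x^2 + x + 1 remains irreducible over Q(∛1046) and [Q(∛1046, ω) : Q(∛1046)] = 2. By the tower law, [Q(∛1046, ω) : Q] = 3 · 2 = 6. (In fact Q(∛1046, ω) is the splitting field of x^3 - 1046 over Q.)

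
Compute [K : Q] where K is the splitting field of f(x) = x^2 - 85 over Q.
[K : Q] = 2

f(x) = x^2 - 85 factors as (x - √85)(x + √85). The splitting field is K = Q(√85). Since 85 is squarefree and > 1, it is not a perfect square, so x^2 - 85 is irreducible over Q and [Q(√85) : Q] = 2. Hence [K : Q] = 2.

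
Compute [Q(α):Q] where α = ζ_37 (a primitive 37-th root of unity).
[Q(α):Q] = 36

The minimal polynomial of ζ_37 over Q is the 37-th cyclotomic polynomial Φ_37(x), which is irreducible over Q and has degree φ(37) = 36. Hence [Q(α):Q] = φ(37) = 36.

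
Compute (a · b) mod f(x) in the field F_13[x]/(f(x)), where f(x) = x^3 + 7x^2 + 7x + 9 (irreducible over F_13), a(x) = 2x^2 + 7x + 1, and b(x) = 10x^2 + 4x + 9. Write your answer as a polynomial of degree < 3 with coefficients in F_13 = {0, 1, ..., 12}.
a · b ≡ 12x^2 + 9x + 8 (mod f(x))

Multiply in F_13[x]: a(x)·b(x) = (2x^2 + 7x + 1)·(10x^2 + 4x + 9) = 7x^4 + 4x^2 + 2x + 9. This has degree ≥ 3, so divide by f(x) over F_13: 7x^4 + 4x^2 + 2x + 9 = (7x + 3)·(x^3 + 7x^2 + 7x + 9) + (12x^2 + 9x + 8). Hence a·b ≡ 12x^2 + 9x + 8 (mod f). (F_13[x]/(f) is a field with 13^3 = 2197 elements since f is irreducible of degree 3.)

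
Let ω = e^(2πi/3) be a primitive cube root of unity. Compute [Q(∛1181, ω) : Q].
[Q(∛1181, ω) : Q] = 6

[Q(∛1181):Q] = 3 (min poly x^3 - 1181, irreducible since 1181 is not a perfect cube). [Q(ω):Q] = 2 (min poly x^2 + x + 1). Since Q(∛1181) ⊂ R and ω ∉ R, we have ω ∉ Q(∛1181), so x^2 + x + 1 remains irreducible over Q(∛1181) and [Q(∛1181, ω) : Q(∛1181)] = 2. By the tower law, [Q(∛1181, ω) : Q] = 3 · 2 = 6. (In fact Q(∛1181, ω) is the splitting field of x^3 - 1181 over Q.)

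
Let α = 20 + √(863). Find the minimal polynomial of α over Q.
m_α(x) = x^2 - 40x - 463

From α - 20 = √(863), squaring gives (α - 20)^2 = 863, i.e. α^2 - 40α + 400 = 863, so α^2 - 40α - 463 = 0. The discriminant of x^2 - 40x - 463 is (-40)^2 - 4·(-463) = 1600 + 1852 = 3452, and 4·(863) is not a perfect square in Q since 863 is squarefree and ≠ 1. Hence x^2 - 40x - 463 is irreducible over Q and is the minimal polynomial of α.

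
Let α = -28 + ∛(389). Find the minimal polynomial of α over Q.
m_α(x) = x^3 + 84x^2 + 2352x + 21563

Set β = α + 28 = ∛(389), so β^3 = 389. Then (α + 28)^3 - 389 = 0, i.e. α is a root of g(x) = (x + 28)^3 - 389 = x^3 + 84x^2 + 2352x + 21563. Since g(x) = h(x + 28) where h(x) = x^3 - 389, and h is irreducible over Q (because 389 is not a perfect cube, so h has no rational root, and a monic cubic with no rational root is irreducible), g is also irreducible (irreducibility is preserved under the substitution x → x + 28). Hence m_α(x) = x^3 + 84x^2 + 2352x + 21563.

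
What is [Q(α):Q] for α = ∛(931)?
[Q(α):Q] = 3

The minimal polynomial of α is x^3 - 931, irreducible over Q since 931 is not a perfect cube (so x^3 - 931 has no rational root). Hence [Q(α):Q] = deg(m_α) = 3.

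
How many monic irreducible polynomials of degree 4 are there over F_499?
There are 15500312250 monic irreducible polynomials of degree 4 over F_499

Each element of F_{499^4} that lies in no proper subfield is a root of exactly one monic irreducible of degree 4 over F_499, and each such polynomial has 4 distinct roots in F_{499^4}. By Möbius inversion the count is N_499(4) = (1/4) Σ_{d|4} μ(4/d) · 499^d = (1/4)(μ(4)·499^1 + μ(2)·499^2 + μ(1)·499^4) = 62001249000/4 = 15500312250.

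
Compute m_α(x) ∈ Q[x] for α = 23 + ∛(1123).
m_α(x) = x^3 - 69x^2 + 1587x - 13290

Set β = α - 23 = ∛(1123), so β^3 = 1123. Then (α - 23)^3 - 1123 = 0, i.e. α is a root of g(x) = (x - 23)^3 - 1123 = x^3 - 69x^2 + 1587x - 13290. Since g(x) = h(x - 23) where h(x) = x^3 - 1123, and h is irreducible over Q (because 1123 is not a perfect cube, so h has no rational root, and a monic cubic with no rational root is irreducible), g is also irreducible (irreducibility is preserved under the substitution x → x - 23). Hence m_α(x) = x^3 - 69x^2 + 1587x - 13290.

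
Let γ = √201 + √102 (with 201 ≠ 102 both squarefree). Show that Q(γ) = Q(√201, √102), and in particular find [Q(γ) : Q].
[Q(γ) : Q] = 4 (equivalently, Q(γ) = Q(√201, √102))

Obviously Q(γ) ⊆ Q(√201, √102), and [Q(√201, √102):Q] = 4 (since 201, 102 are distinct squarefree integers > 1 with 20502 not a perfect square). To show equality we compute the minimal polynomial of γ. From γ = √201 + √102: γ^2 = 201 + 2√(20502) + 102 = 303 + 2√(20502), so γ^2 - 303 = 2√(20502); squaring, (γ^2 - 303)^2 = 4·20502, i.e. γ^4 - 606γ^2 + 91809 - 82008 = 0, i.e. γ^4 - 606γ^2 + 9801 = 0. So γ is a root of x^4 - 606x^2 + 9801. This polynomial is irreducible over Q: it has no rational root (each ±√201 ± √102 is irrational), and any factorization into two quadratics over Q would force √(20502) ∈ Q (pairing opposite roots) or √201, √102 ∈ Q (other pairings), all impossible. Hence [Q(γ):Q] = 4 = [Q(√201, √102):Q], so Q(γ) = Q(√201, √102).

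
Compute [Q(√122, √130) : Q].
[Q(√122, √130) : Q] = 4

[Q(√122):Q] = 2 (min poly x^2 - 122, irreducible since 122 is squarefree > 1). For the top step, suppose √130 ∈ Q(√122), say √130 = c + d√122 with c, d ∈ Q. Squaring: 130 = c^2 + 122d^2 + 2cd√122. Since √122 ∉ Q this forces 2cd = 0. If d = 0 then √130 = c ∈ Q, contradicting 130 squarefree > 1. If c = 0 then 130 = 122d^2, so 122·130 = (122d)^2 is a perfect square in Q — but 122·130 = 15860 is not a perfect square (since 122 and 130 are distinct squarefree integers). Contradiction. Hence √130 ∉ Q(√122), so x^2 - 130 stays irreducible over Q(√122) and [Q(√122, √130) : Q(√122)] = 2. By the tower law, [Q(√122, √130) : Q] = 2 · 2 = 4.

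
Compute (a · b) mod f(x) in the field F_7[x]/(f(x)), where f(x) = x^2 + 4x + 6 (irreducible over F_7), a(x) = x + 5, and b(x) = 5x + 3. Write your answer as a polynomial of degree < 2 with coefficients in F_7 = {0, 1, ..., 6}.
a · b ≡ x + 6 (mod f(x))

Multiply in F_7[x]: a(x)·b(x) = (x + 5)·(5x + 3) = 5x^2 + 1. This has degree ≥ 2, so divide by f(x) over F_7: 5x^2 + 1 = (5)·(x^2 + 4x + 6) + (x + 6). Hence a·b ≡ x + 6 (mod f). (F_7[x]/(f) is a field with 7^2 = 49 elements since f is irreducible of degree 2.)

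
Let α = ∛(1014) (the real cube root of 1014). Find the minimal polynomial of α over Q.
m_α(x) = x^3 - 1014

α satisfies α^3 = 1014, so x^3 - 1014 annihilates α. By the rational root test, a rational root p/q (in lowest terms) of x^3 - 1014 would satisfy p^3 = 1014 q^3, forcing q = 1 and p^3 = 1014; but 1014 is not a perfect cube, contradiction. A monic cubic over Q with no rational root is irreducible (any nontrivial factorization would include a linear factor). Hence x^3 - 1014 is the minimal polynomial of α, and in particular [Q(α):Q] = 3.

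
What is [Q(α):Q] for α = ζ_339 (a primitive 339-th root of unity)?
[Q(α):Q] = 224

The minimal polynomial of ζ_339 over Q is the 339-th cyclotomic polynomial Φ_339(x), which is irreducible over Q and has degree φ(339) = 224. Hence [Q(α):Q] = φ(339) = 224.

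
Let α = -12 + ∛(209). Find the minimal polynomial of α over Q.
m_α(x) = x^3 + 36x^2 + 432x + 1519

Set β = α + 12 = ∛(209), so β^3 = 209. Then (α + 12)^3 - 209 = 0, i.e. α is a root of g(x) = (x + 12)^3 - 209 = x^3 + 36x^2 + 432x + 1519. Since g(x) = h(x + 12) where h(x) = x^3 - 209, and h is irreducible over Q (because 209 is not a perfect cube, so h has no rational root, and a monic cubic with no rational root is irreducible), g is also irreducible (irreducibility is preserved under the substitution x → x + 12). Hence m_α(x) = x^3 + 36x^2 + 432x + 1519.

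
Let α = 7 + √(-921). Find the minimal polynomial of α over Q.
m_α(x) = x^2 - 14x + 970

From α - 7 = √(-921), squaring gives (α - 7)^2 = -921, i.e. α^2 - 14α + 49 = -921, so α^2 - 14α + 970 = 0. The discriminant of x^2 - 14x + 970 is (-14)^2 - 4·(970) = 196 - 3880 = -3684, and 4·(-921) is not a perfect square in Q since -921 is squarefree and ≠ 1. Hence x^2 - 14x + 970 is irreducible over Q and is the minimal polynomial of α.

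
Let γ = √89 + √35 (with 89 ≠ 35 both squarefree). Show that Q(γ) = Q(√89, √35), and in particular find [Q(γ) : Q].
[Q(γ) : Q] = 4 (equivalently, Q(γ) = Q(√89, √35))

Obviously Q(γ) ⊆ Q(√89, √35), and [Q(√89, √35):Q] = 4 (since 89, 35 are distinct squarefree integers > 1 with 3115 not a perfect square). To show equality we compute the minimal polynomial of γ. From γ = √89 + √35: γ^2 = 89 + 2√(3115) + 35 = 124 + 2√(3115), so γ^2 - 124 = 2√(3115); squaring, (γ^2 - 124)^2 = 4·3115, i.e. γ^4 - 248γ^2 + 15376 - 12460 = 0, i.e. γ^4 - 248γ^2 + 2916 = 0. So γ is a root of x^4 - 248x^2 + 2916. This polynomial is irreducible over Q: it has no rational root (each ±√89 ± √35 is irrational), and any factorization into two quadratics over Q would force √(3115) ∈ Q (pairing opposite roots) or √89, √35 ∈ Q (other pairings), all impossible. Hence [Q(γ):Q] = 4 = [Q(√89, √35):Q], so Q(γ) = Q(√89, √35).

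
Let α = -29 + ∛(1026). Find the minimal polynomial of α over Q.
m_α(x) = x^3 + 87x^2 + 2523x + 23363

Set β = α + 29 = ∛(1026), so β^3 = 1026. Then (α + 29)^3 - 1026 = 0, i.e. α is a root of g(x) = (x + 29)^3 - 1026 = x^3 + 87x^2 + 2523x + 23363. Since g(x) = h(x + 29) where h(x) = x^3 - 1026, and h is irreducible over Q (because 1026 is not a perfect cube, so h has no rational root, and a monic cubic with no rational root is irreducible), g is also irreducible (irreducibility is preserved under the substitution x → x + 29). Hence m_α(x) = x^3 + 87x^2 + 2523x + 23363.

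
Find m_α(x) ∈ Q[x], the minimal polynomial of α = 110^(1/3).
m_α(x) = x^3 - 110

α satisfies α^3 = 110, so x^3 - 110 annihilates α. By the rational root test, a rational root p/q (in lowest terms) of x^3 - 110 would satisfy p^3 = 110 q^3, forcing q = 1 and p^3 = 110; but 110 is not a perfect cube, contradiction. A monic cubic over Q with no rational root is irreducible (any nontrivial factorization would include a linear factor). Hence x^3 - 110 is the minimal polynomial of α, and in particular [Q(α):Q] = 3.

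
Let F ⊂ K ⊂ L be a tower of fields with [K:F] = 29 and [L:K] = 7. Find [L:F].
[L:F] = 203

The tower law says that for any tower of field extensions F ⊂ K ⊂ L with finite degrees, [L:F] = [L:K] · [K:F]. Here this gives [L:F] = 7 · 29 = 203.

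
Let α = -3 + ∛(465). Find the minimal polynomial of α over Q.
m_α(x) = x^3 + 9x^2 + 27x - 438

Set β = α + 3 = ∛(465), so β^3 = 465. Then (α + 3)^3 - 465 = 0, i.e. α is a root of g(x) = (x + 3)^3 - 465 = x^3 + 9x^2 + 27x - 438. Since g(x) = h(x + 3) where h(x) = x^3 - 465, and h is irreducible over Q (because 465 is not a perfect cube, so h has no rational root, and a monic cubic with no rational root is irreducible), g is also irreducible (irreducibility is preserved under the substitution x → x + 3). Hence m_α(x) = x^3 + 9x^2 + 27x - 438.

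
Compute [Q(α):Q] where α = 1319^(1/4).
[Q(α):Q] = 4

α is a root of x^4 - 1319. By Eisenstein's criterion at the prime p = 1319 (which divides the constant term 1319 but p^2 = 1739761 does not, since 1319 is squarefree), x^4 - 1319 is irreducible over Q. Hence [Q(α):Q] = 4.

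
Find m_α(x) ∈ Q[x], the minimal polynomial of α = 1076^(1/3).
m_α(x) = x^3 - 1076

α satisfies α^3 = 1076, so x^3 - 1076 annihilates α. By the rational root test, a rational root p/q (in lowest terms) of x^3 - 1076 would satisfy p^3 = 1076 q^3, forcing q = 1 and p^3 = 1076; but 1076 is not a perfect cube, contradiction. A monic cubic over Q with no rational root is irreducible (any nontrivial factorization would include a linear factor). Hence x^3 - 1076 is the minimal polynomial of α, and in particular [Q(α):Q] = 3.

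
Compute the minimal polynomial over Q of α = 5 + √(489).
m_α(x) = x^2 - 10x - 464

From α - 5 = √(489), squaring gives (α - 5)^2 = 489, i.e. α^2 - 10α + 25 = 489, so α^2 - 10α - 464 = 0. The discriminant of x^2 - 10x - 464 is (-10)^2 - 4·(-464) = 100 + 1856 = 1956, and 4·(489) is not a perfect square in Q since 489 is squarefree and ≠ 1. Hence x^2 - 10x - 464 is irreducible over Q and is the minimal polynomial of α.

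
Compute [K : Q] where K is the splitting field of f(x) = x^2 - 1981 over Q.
[K : Q] = 2

f(x) = x^2 - 1981 factors as (x - √1981)(x + √1981). The splitting field is K = Q(√1981). Since 1981 is squarefree and > 1, it is not a perfect square, so x^2 - 1981 is irreducible over Q and [Q(√1981) : Q] = 2. Hence [K : Q] = 2.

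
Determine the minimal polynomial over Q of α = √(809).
m_α(x) = x^2 - 809

α satisfies α^2 - 809 = 0, so x^2 - 809 annihilates α. Since d = 809 is squarefree and ≠ 1, it is not a perfect square in Q, so x^2 - 809 has no rational root and is therefore irreducible over Q (a degree-2 polynomial over a field is irreducible iff it has no root). Hence m_α(x) = x^2 - 809.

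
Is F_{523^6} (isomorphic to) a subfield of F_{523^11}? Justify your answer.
No: F_{523^6} is not a subfield of F_{523^11}

F_{p^m} embeds in F_{p^n} iff m | n. Here 6 ∤ 11 (since 11 = 1·6 + 5 with remainder 5 ≠ 0), so F_{523^6} is not a subfield of F_{523^11}. Equivalently: if it were, the tower law would give 6 = [F_{523^6}:F_523] dividing [F_{523^11}:F_523] = 11, contradiction.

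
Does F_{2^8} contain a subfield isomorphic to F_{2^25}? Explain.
No: F_{2^25} is not a subfield of F_{2^8}

F_{p^m} embeds in F_{p^n} iff m | n. Here 25 ∤ 8 (since 8 = 0·25 + 8 with remainder 8 ≠ 0), so F_{2^25} is not a subfield of F_{2^8}. Equivalently: if it were, the tower law would give 25 = [F_{2^25}:F_2] dividing [F_{2^8}:F_2] = 8, contradiction.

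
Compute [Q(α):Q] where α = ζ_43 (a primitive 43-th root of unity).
[Q(α):Q] = 42

The minimal polynomial of ζ_43 over Q is the 43-th cyclotomic polynomial Φ_43(x), which is irreducible over Q and has degree φ(43) = 42. Hence [Q(α):Q] = φ(43) = 42.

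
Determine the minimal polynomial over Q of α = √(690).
m_α(x) = x^2 - 690

α satisfies α^2 - 690 = 0, so x^2 - 690 annihilates α. Since d = 690 is squarefree and ≠ 1, it is not a perfect square in Q, so x^2 - 690 has no rational root and is therefore irreducible over Q (a degree-2 polynomial over a field is irreducible iff it has no root). Hence m_α(x) = x^2 - 690.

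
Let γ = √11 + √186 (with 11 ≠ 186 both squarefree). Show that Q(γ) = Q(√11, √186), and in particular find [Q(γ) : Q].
[Q(γ) : Q] = 4 (equivalently, Q(γ) = Q(√11, √186))

Obviously Q(γ) ⊆ Q(√11, √186), and [Q(√11, √186):Q] = 4 (since 11, 186 are distinct squarefree integers > 1 with 2046 not a perfect square). To show equality we compute the minimal polynomial of γ. From γ = √11 + √186: γ^2 = 11 + 2√(2046) + 186 = 197 + 2√(2046), so γ^2 - 197 = 2√(2046); squaring, (γ^2 - 197)^2 = 4·2046, i.e. γ^4 - 394γ^2 + 38809 - 8184 = 0, i.e. γ^4 - 394γ^2 + 30625 = 0. So γ is a root of x^4 - 394x^2 + 30625. This polynomial is irreducible over Q: it has no rational root (each ±√11 ± √186 is irrational), and any factorization into two quadratics over Q would force √(2046) ∈ Q (pairing opposite roots) or √11, √186 ∈ Q (other pairings), all impossible. Hence [Q(γ):Q] = 4 = [Q(√11, √186):Q], so Q(γ) = Q(√11, √186).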